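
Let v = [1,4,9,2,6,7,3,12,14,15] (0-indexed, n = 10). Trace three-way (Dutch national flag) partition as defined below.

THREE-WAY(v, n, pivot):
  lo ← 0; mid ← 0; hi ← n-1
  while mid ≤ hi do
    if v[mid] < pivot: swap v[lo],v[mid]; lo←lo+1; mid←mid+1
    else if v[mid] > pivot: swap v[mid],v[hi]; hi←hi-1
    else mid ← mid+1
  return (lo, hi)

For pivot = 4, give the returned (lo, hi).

(3, 3)

lo=0 mid=0 hi=9
1<4: swap(0,0), lo=1 mid=1 ⇒ [1,4,9,2,6,7,3,12,14,15]
4=4: mid=2
9>4: swap(2,9), hi=8 ⇒ [1,4,15,2,6,7,3,12,14,9]
15>4: swap(2,8), hi=7 ⇒ [1,4,14,2,6,7,3,12,15,9]
14>4: swap(2,7), hi=6 ⇒ [1,4,12,2,6,7,3,14,15,9]
12>4: swap(2,6), hi=5 ⇒ [1,4,3,2,6,7,12,14,15,9]
3<4: swap(1,2), lo=2 mid=3 ⇒ [1,3,4,2,6,7,12,14,15,9]
2<4: swap(2,3), lo=3 mid=4 ⇒ [1,3,2,4,6,7,12,14,15,9]
6>4: swap(4,5), hi=4 ⇒ [1,3,2,4,7,6,12,14,15,9]
7>4: swap(4,4), hi=3 ⇒ [1,3,2,4,7,6,12,14,15,9]
done. lo=3 hi=3; v=[1,3,2,4,7,6,12,14,15,9]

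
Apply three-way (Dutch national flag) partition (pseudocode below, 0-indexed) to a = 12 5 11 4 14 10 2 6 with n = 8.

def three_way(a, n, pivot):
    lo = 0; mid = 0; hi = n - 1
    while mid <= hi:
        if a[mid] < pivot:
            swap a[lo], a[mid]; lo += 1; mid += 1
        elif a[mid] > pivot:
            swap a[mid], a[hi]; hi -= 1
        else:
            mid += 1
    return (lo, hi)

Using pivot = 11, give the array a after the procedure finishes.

6 5 4 2 10 11 14 12

pivot = 11; lo=0, mid=0, hi=7
a[mid]=12>11: swap a[0],a[7]; hi=6 → 6 5 11 4 14 10 2 12
a[mid]=6<11: swap a[0],a[0]; lo=1,mid=1 → 6 5 11 4 14 10 2 12
a[mid]=5<11: swap a[1],a[1]; lo=2,mid=2 → 6 5 11 4 14 10 2 12
a[mid]=11=11: mid=3
a[mid]=4<11: swap a[2],a[3]; lo=3,mid=4 → 6 5 4 11 14 10 2 12
a[mid]=14>11: swap a[4],a[6]; hi=5 → 6 5 4 11 2 10 14 12
a[mid]=2<11: swap a[3],a[4]; lo=4,mid=5 → 6 5 4 2 11 10 14 12
a[mid]=10<11: swap a[4],a[5]; lo=5,mid=6 → 6 5 4 2 10 11 14 12
end: lo=5, hi=5; a = 6 5 4 2 10 11 14 12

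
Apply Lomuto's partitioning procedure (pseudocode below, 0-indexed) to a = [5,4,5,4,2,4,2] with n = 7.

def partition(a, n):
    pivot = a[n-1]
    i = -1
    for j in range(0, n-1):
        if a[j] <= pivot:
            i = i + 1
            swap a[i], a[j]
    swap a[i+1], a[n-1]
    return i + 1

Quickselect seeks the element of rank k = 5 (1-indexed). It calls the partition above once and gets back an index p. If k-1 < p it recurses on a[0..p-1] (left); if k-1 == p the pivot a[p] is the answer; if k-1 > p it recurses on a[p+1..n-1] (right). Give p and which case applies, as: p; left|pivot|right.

pivot=2, i=-1
j=0: 5>2, skip
j=1: 4>2, skip
j=2: 5>2, skip
j=3: 4>2, skip
j=4: 2≤2, i=0, swap(0,4) ⇒ [2,4,5,4,5,4,2]
j=5: 4>2, skip
swap(1,6) ⇒ [2,2,5,4,5,4,4]; return 1
p = 1; k-1 = 4 > 1 ⇒ right

1; right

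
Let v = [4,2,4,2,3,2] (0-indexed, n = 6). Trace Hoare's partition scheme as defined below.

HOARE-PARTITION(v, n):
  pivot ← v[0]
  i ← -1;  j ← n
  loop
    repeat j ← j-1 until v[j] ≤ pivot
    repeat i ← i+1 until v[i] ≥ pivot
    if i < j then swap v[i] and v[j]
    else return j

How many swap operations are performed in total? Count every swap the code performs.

2

pivot = v[0] = 4; i = -1, j = 6
j→5 (v[5]=2≤4), i→0 (v[0]=4≥4); i<j, swap → [2,2,4,2,3,4]
j→4 (v[4]=3≤4), i→2 (v[2]=4≥4); i<j, swap → [2,2,3,2,4,4]
j→3, i→4; i≥j, return j=3. v = [2,2,3,2,4,4]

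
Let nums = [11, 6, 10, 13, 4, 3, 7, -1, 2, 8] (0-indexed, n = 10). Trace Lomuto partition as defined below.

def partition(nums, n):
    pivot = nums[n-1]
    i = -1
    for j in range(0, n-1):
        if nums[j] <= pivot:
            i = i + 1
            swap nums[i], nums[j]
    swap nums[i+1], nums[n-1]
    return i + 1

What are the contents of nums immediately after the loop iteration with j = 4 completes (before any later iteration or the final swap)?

pivot=8, i=-1
j=0: 11>8, skip
j=1: 6≤8, i=0, swap(0,1) ⇒ [6, 11, 10, 13, 4, 3, 7, -1, 2, 8]
j=2: 10>8, skip
j=3: 13>8, skip
j=4: 4≤8, i=1, swap(1,4) ⇒ [6, 4, 10, 13, 11, 3, 7, -1, 2, 8]
(after j=4) nums = [6, 4, 10, 13, 11, 3, 7, -1, 2, 8]

[6, 4, 10, 13, 11, 3, 7, -1, 2, 8]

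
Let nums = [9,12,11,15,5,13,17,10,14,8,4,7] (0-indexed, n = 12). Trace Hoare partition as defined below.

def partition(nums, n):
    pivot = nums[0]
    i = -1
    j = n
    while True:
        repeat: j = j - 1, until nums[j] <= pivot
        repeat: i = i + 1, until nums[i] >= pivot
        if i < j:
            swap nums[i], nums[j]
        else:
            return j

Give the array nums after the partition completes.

pivot=9
j stops at 11 (7), i stops at 0 (9); swap ⇒ [7,12,11,15,5,13,17,10,14,8,4,9]
j stops at 10 (4), i stops at 1 (12); swap ⇒ [7,4,11,15,5,13,17,10,14,8,12,9]
j stops at 9 (8), i stops at 2 (11); swap ⇒ [7,4,8,15,5,13,17,10,14,11,12,9]
j stops at 4 (5), i stops at 3 (15); swap ⇒ [7,4,8,5,15,13,17,10,14,11,12,9]
j stops at 3, i stops at 4; i≥j ⇒ return 3. nums=[7,4,8,5,15,13,17,10,14,11,12,9]

[7,4,8,5,15,13,17,10,14,11,12,9]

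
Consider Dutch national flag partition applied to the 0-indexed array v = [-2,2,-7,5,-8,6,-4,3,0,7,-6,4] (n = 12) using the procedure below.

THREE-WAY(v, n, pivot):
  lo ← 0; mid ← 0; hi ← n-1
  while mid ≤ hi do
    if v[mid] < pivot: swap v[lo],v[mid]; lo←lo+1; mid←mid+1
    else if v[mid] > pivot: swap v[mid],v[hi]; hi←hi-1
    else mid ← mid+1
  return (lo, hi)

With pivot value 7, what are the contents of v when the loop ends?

[-2,2,-7,5,-8,6,-4,3,0,-6,4,7]

pivot = 7; lo=0, mid=0, hi=11
v[mid]=-2<7: swap v[0],v[0]; lo=1,mid=1 → [-2,2,-7,5,-8,6,-4,3,0,7,-6,4]
v[mid]=2<7: swap v[1],v[1]; lo=2,mid=2 → [-2,2,-7,5,-8,6,-4,3,0,7,-6,4]
v[mid]=-7<7: swap v[2],v[2]; lo=3,mid=3 → [-2,2,-7,5,-8,6,-4,3,0,7,-6,4]
v[mid]=5<7: swap v[3],v[3]; lo=4,mid=4 → [-2,2,-7,5,-8,6,-4,3,0,7,-6,4]
v[mid]=-8<7: swap v[4],v[4]; lo=5,mid=5 → [-2,2,-7,5,-8,6,-4,3,0,7,-6,4]
v[mid]=6<7: swap v[5],v[5]; lo=6,mid=6 → [-2,2,-7,5,-8,6,-4,3,0,7,-6,4]
v[mid]=-4<7: swap v[6],v[6]; lo=7,mid=7 → [-2,2,-7,5,-8,6,-4,3,0,7,-6,4]
v[mid]=3<7: swap v[7],v[7]; lo=8,mid=8 → [-2,2,-7,5,-8,6,-4,3,0,7,-6,4]
v[mid]=0<7: swap v[8],v[8]; lo=9,mid=9 → [-2,2,-7,5,-8,6,-4,3,0,7,-6,4]
v[mid]=7=7: mid=10
v[mid]=-6<7: swap v[9],v[10]; lo=10,mid=11 → [-2,2,-7,5,-8,6,-4,3,0,-6,7,4]
v[mid]=4<7: swap v[10],v[11]; lo=11,mid=12 → [-2,2,-7,5,-8,6,-4,3,0,-6,4,7]
end: lo=11, hi=11; v = [-2,2,-7,5,-8,6,-4,3,0,-6,4,7]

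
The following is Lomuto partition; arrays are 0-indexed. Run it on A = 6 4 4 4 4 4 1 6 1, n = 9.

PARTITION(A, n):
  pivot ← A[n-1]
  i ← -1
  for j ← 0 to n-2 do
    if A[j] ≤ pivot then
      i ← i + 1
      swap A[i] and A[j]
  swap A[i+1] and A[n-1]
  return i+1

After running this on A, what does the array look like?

pivot = A[8] = 1; i = -1
j=0: A[0]=6 > 1 → no swap
j=1: A[1]=4 > 1 → no swap
j=2: A[2]=4 > 1 → no swap
j=3: A[3]=4 > 1 → no swap
j=4: A[4]=4 > 1 → no swap
j=5: A[5]=4 > 1 → no swap
j=6: A[6]=1 ≤ 1 → i=0, swap A[0],A[6] → 1 4 4 4 4 4 6 6 1
j=7: A[7]=6 > 1 → no swap
final swap A[1],A[8] → 1 1 4 4 4 4 6 6 4; return 1

1 1 4 4 4 4 6 6 4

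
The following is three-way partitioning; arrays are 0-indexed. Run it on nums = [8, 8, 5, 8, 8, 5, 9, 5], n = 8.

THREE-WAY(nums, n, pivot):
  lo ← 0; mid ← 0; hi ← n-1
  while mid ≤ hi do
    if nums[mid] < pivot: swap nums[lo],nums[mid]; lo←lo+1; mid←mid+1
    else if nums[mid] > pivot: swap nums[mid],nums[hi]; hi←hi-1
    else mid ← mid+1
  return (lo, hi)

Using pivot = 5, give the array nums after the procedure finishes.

lo=0 mid=0 hi=7
8>5: swap(0,7), hi=6 ⇒ [5, 8, 5, 8, 8, 5, 9, 8]
5=5: mid=1
8>5: swap(1,6), hi=5 ⇒ [5, 9, 5, 8, 8, 5, 8, 8]
9>5: swap(1,5), hi=4 ⇒ [5, 5, 5, 8, 8, 9, 8, 8]
5=5: mid=2
5=5: mid=3
8>5: swap(3,4), hi=3 ⇒ [5, 5, 5, 8, 8, 9, 8, 8]
8>5: swap(3,3), hi=2 ⇒ [5, 5, 5, 8, 8, 9, 8, 8]
done. lo=0 hi=2; nums=[5, 5, 5, 8, 8, 9, 8, 8]

[5, 5, 5, 8, 8, 9, 8, 8]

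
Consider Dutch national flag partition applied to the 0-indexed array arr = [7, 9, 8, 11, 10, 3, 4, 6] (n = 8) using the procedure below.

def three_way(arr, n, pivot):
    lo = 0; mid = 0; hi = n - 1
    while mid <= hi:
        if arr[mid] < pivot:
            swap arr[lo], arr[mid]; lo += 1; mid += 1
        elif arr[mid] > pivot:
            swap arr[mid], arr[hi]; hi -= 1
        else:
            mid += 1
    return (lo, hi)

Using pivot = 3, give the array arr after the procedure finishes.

lo=0 mid=0 hi=7
7>3: swap(0,7), hi=6 ⇒ [6, 9, 8, 11, 10, 3, 4, 7]
6>3: swap(0,6), hi=5 ⇒ [4, 9, 8, 11, 10, 3, 6, 7]
4>3: swap(0,5), hi=4 ⇒ [3, 9, 8, 11, 10, 4, 6, 7]
3=3: mid=1
9>3: swap(1,4), hi=3 ⇒ [3, 10, 8, 11, 9, 4, 6, 7]
10>3: swap(1,3), hi=2 ⇒ [3, 11, 8, 10, 9, 4, 6, 7]
11>3: swap(1,2), hi=1 ⇒ [3, 8, 11, 10, 9, 4, 6, 7]
8>3: swap(1,1), hi=0 ⇒ [3, 8, 11, 10, 9, 4, 6, 7]
done. lo=0 hi=0; arr=[3, 8, 11, 10, 9, 4, 6, 7]

[3, 8, 11, 10, 9, 4, 6, 7]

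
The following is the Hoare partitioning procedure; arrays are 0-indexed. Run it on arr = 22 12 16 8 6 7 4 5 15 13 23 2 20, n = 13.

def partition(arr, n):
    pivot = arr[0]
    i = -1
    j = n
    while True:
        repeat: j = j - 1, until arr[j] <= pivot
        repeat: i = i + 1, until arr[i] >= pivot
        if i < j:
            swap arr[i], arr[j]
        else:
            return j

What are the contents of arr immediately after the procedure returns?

20 12 16 8 6 7 4 5 15 13 2 23 22

pivot = arr[0] = 22; i = -1, j = 13
j→12 (arr[12]=20≤22), i→0 (arr[0]=22≥22); i<j, swap → 20 12 16 8 6 7 4 5 15 13 23 2 22
j→11 (arr[11]=2≤22), i→10 (arr[10]=23≥22); i<j, swap → 20 12 16 8 6 7 4 5 15 13 2 23 22
j→10, i→11; i≥j, return j=10. arr = 20 12 16 8 6 7 4 5 15 13 2 23 22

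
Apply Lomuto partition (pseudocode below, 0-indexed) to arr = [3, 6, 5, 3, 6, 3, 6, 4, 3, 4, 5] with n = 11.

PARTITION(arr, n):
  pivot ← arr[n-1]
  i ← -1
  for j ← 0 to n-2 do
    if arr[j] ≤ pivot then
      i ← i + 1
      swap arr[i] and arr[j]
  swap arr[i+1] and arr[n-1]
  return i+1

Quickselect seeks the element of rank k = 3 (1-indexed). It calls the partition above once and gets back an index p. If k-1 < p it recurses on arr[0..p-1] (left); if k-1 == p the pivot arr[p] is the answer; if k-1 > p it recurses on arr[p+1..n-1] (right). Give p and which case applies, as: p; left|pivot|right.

pivot=5, i=-1
j=0: 3≤5, i=0, swap(0,0) ⇒ [3, 6, 5, 3, 6, 3, 6, 4, 3, 4, 5]
j=1: 6>5, skip
j=2: 5≤5, i=1, swap(1,2) ⇒ [3, 5, 6, 3, 6, 3, 6, 4, 3, 4, 5]
j=3: 3≤5, i=2, swap(2,3) ⇒ [3, 5, 3, 6, 6, 3, 6, 4, 3, 4, 5]
j=4: 6>5, skip
j=5: 3≤5, i=3, swap(3,5) ⇒ [3, 5, 3, 3, 6, 6, 6, 4, 3, 4, 5]
j=6: 6>5, skip
j=7: 4≤5, i=4, swap(4,7) ⇒ [3, 5, 3, 3, 4, 6, 6, 6, 3, 4, 5]
j=8: 3≤5, i=5, swap(5,8) ⇒ [3, 5, 3, 3, 4, 3, 6, 6, 6, 4, 5]
j=9: 4≤5, i=6, swap(6,9) ⇒ [3, 5, 3, 3, 4, 3, 4, 6, 6, 6, 5]
swap(7,10) ⇒ [3, 5, 3, 3, 4, 3, 4, 5, 6, 6, 6]; return 7
p = 7; k-1 = 2 < 7 ⇒ left

7; left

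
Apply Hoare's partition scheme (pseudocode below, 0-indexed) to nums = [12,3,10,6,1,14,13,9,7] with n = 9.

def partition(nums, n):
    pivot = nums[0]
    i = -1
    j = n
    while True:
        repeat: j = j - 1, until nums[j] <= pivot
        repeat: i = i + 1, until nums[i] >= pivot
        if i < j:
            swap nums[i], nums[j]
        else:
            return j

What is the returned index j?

5

pivot = nums[0] = 12; i = -1, j = 9
j→8 (nums[8]=7≤12), i→0 (nums[0]=12≥12); i<j, swap → [7,3,10,6,1,14,13,9,12]
j→7 (nums[7]=9≤12), i→5 (nums[5]=14≥12); i<j, swap → [7,3,10,6,1,9,13,14,12]
j→5, i→6; i≥j, return j=5. nums = [7,3,10,6,1,9,13,14,12]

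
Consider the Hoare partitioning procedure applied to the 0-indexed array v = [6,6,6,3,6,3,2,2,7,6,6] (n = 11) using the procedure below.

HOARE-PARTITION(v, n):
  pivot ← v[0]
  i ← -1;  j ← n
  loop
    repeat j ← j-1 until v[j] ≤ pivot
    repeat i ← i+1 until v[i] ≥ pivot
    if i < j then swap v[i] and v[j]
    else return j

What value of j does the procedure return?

pivot = v[0] = 6; i = -1, j = 11
j→10 (v[10]=6≤6), i→0 (v[0]=6≥6); i<j, swap → [6,6,6,3,6,3,2,2,7,6,6]
j→9 (v[9]=6≤6), i→1 (v[1]=6≥6); i<j, swap → [6,6,6,3,6,3,2,2,7,6,6]
j→7 (v[7]=2≤6), i→2 (v[2]=6≥6); i<j, swap → [6,6,2,3,6,3,2,6,7,6,6]
j→6 (v[6]=2≤6), i→4 (v[4]=6≥6); i<j, swap → [6,6,2,3,2,3,6,6,7,6,6]
j→5, i→6; i≥j, return j=5. v = [6,6,2,3,2,3,6,6,7,6,6]

5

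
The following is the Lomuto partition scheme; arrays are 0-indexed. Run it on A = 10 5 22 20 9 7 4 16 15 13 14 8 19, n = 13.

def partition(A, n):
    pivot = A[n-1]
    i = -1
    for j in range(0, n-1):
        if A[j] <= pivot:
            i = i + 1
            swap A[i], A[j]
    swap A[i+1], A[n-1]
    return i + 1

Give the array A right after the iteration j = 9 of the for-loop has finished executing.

10 5 9 7 4 16 15 13 22 20 14 8 19

pivot = A[12] = 19; i = -1
j=0: A[0]=10 ≤ 19 → i=0, swap A[0],A[0] (no change) → 10 5 22 20 9 7 4 16 15 13 14 8 19
j=1: A[1]=5 ≤ 19 → i=1, swap A[1],A[1] (no change) → 10 5 22 20 9 7 4 16 15 13 14 8 19
j=2: A[2]=22 > 19 → no swap
j=3: A[3]=20 > 19 → no swap
j=4: A[4]=9 ≤ 19 → i=2, swap A[2],A[4] → 10 5 9 20 22 7 4 16 15 13 14 8 19
j=5: A[5]=7 ≤ 19 → i=3, swap A[3],A[5] → 10 5 9 7 22 20 4 16 15 13 14 8 19
j=6: A[6]=4 ≤ 19 → i=4, swap A[4],A[6] → 10 5 9 7 4 20 22 16 15 13 14 8 19
j=7: A[7]=16 ≤ 19 → i=5, swap A[5],A[7] → 10 5 9 7 4 16 22 20 15 13 14 8 19
j=8: A[8]=15 ≤ 19 → i=6, swap A[6],A[8] → 10 5 9 7 4 16 15 20 22 13 14 8 19
j=9: A[9]=13 ≤ 19 → i=7, swap A[7],A[9] → 10 5 9 7 4 16 15 13 22 20 14 8 19
(after j=9) A = 10 5 9 7 4 16 15 13 22 20 14 8 19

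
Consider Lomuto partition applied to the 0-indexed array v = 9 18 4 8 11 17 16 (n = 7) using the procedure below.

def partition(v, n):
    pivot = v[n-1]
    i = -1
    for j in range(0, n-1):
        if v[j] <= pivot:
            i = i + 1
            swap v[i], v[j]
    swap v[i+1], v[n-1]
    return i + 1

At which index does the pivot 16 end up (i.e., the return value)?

4

pivot = v[6] = 16; i = -1
j=0: v[0]=9 ≤ 16 → i=0, swap v[0],v[0] (no change) → 9 18 4 8 11 17 16
j=1: v[1]=18 > 16 → no swap
j=2: v[2]=4 ≤ 16 → i=1, swap v[1],v[2] → 9 4 18 8 11 17 16
j=3: v[3]=8 ≤ 16 → i=2, swap v[2],v[3] → 9 4 8 18 11 17 16
j=4: v[4]=11 ≤ 16 → i=3, swap v[3],v[4] → 9 4 8 11 18 17 16
j=5: v[5]=17 > 16 → no swap
final swap v[4],v[6] → 9 4 8 11 16 17 18; return 4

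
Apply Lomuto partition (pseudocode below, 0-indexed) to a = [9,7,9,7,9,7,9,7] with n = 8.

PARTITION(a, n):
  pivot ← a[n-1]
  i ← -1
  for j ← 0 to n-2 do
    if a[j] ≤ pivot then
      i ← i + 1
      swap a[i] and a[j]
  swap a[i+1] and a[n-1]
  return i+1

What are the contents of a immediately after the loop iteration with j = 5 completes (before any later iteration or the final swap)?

[7,7,7,9,9,9,9,7]

pivot=7, i=-1
j=0: 9>7, skip
j=1: 7≤7, i=0, swap(0,1) ⇒ [7,9,9,7,9,7,9,7]
j=2: 9>7, skip
j=3: 7≤7, i=1, swap(1,3) ⇒ [7,7,9,9,9,7,9,7]
j=4: 9>7, skip
j=5: 7≤7, i=2, swap(2,5) ⇒ [7,7,7,9,9,9,9,7]
(after j=5) a = [7,7,7,9,9,9,9,7]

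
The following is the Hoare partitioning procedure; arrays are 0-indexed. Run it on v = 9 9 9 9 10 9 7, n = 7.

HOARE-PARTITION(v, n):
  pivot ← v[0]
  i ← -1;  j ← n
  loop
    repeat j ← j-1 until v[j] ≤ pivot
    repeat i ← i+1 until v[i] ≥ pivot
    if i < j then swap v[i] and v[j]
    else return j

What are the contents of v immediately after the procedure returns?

pivot=9
j stops at 6 (7), i stops at 0 (9); swap ⇒ 7 9 9 9 10 9 9
j stops at 5 (9), i stops at 1 (9); swap ⇒ 7 9 9 9 10 9 9
j stops at 3 (9), i stops at 2 (9); swap ⇒ 7 9 9 9 10 9 9
j stops at 2, i stops at 3; i≥j ⇒ return 2. v=7 9 9 9 10 9 9

7 9 9 9 10 9 9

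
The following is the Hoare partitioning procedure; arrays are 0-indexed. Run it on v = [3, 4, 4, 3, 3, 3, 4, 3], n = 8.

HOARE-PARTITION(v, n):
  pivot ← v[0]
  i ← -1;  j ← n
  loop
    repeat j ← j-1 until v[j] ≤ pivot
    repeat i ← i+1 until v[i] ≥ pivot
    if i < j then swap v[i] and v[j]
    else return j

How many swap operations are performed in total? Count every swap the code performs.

3

pivot=3
j stops at 7 (3), i stops at 0 (3); swap ⇒ [3, 4, 4, 3, 3, 3, 4, 3]
j stops at 5 (3), i stops at 1 (4); swap ⇒ [3, 3, 4, 3, 3, 4, 4, 3]
j stops at 4 (3), i stops at 2 (4); swap ⇒ [3, 3, 3, 3, 4, 4, 4, 3]
j stops at 3, i stops at 3; i≥j ⇒ return 3. v=[3, 3, 3, 3, 4, 4, 4, 3]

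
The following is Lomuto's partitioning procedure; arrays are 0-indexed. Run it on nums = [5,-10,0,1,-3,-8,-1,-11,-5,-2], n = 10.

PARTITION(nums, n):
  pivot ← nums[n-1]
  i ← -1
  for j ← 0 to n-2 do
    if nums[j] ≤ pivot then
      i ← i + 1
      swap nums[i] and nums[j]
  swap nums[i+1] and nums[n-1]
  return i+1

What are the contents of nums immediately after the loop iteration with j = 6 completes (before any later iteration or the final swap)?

[-10,-3,-8,1,5,0,-1,-11,-5,-2]

pivot=-2, i=-1
j=0: 5>-2, skip
j=1: -10≤-2, i=0, swap(0,1) ⇒ [-10,5,0,1,-3,-8,-1,-11,-5,-2]
j=2: 0>-2, skip
j=3: 1>-2, skip
j=4: -3≤-2, i=1, swap(1,4) ⇒ [-10,-3,0,1,5,-8,-1,-11,-5,-2]
j=5: -8≤-2, i=2, swap(2,5) ⇒ [-10,-3,-8,1,5,0,-1,-11,-5,-2]
j=6: -1>-2, skip
(after j=6) nums = [-10,-3,-8,1,5,0,-1,-11,-5,-2]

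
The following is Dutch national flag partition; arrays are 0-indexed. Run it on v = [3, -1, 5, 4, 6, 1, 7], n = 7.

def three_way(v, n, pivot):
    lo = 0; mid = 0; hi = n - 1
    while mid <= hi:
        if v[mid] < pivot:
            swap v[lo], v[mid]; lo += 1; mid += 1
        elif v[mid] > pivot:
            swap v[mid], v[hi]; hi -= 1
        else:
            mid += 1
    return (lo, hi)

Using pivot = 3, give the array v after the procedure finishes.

lo=0 mid=0 hi=6
3=3: mid=1
-1<3: swap(0,1), lo=1 mid=2 ⇒ [-1, 3, 5, 4, 6, 1, 7]
5>3: swap(2,6), hi=5 ⇒ [-1, 3, 7, 4, 6, 1, 5]
7>3: swap(2,5), hi=4 ⇒ [-1, 3, 1, 4, 6, 7, 5]
1<3: swap(1,2), lo=2 mid=3 ⇒ [-1, 1, 3, 4, 6, 7, 5]
4>3: swap(3,4), hi=3 ⇒ [-1, 1, 3, 6, 4, 7, 5]
6>3: swap(3,3), hi=2 ⇒ [-1, 1, 3, 6, 4, 7, 5]
done. lo=2 hi=2; v=[-1, 1, 3, 6, 4, 7, 5]

[-1, 1, 3, 6, 4, 7, 5]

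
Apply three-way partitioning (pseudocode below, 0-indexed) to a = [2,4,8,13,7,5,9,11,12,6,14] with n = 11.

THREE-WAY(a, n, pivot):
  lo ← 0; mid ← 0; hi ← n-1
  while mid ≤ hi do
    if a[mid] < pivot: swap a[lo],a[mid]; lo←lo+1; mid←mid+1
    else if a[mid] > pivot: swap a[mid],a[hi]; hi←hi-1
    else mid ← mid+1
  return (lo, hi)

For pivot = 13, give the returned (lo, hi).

pivot = 13; lo=0, mid=0, hi=10
a[mid]=2<13: swap a[0],a[0]; lo=1,mid=1 → [2,4,8,13,7,5,9,11,12,6,14]
a[mid]=4<13: swap a[1],a[1]; lo=2,mid=2 → [2,4,8,13,7,5,9,11,12,6,14]
a[mid]=8<13: swap a[2],a[2]; lo=3,mid=3 → [2,4,8,13,7,5,9,11,12,6,14]
a[mid]=13=13: mid=4
a[mid]=7<13: swap a[3],a[4]; lo=4,mid=5 → [2,4,8,7,13,5,9,11,12,6,14]
a[mid]=5<13: swap a[4],a[5]; lo=5,mid=6 → [2,4,8,7,5,13,9,11,12,6,14]
a[mid]=9<13: swap a[5],a[6]; lo=6,mid=7 → [2,4,8,7,5,9,13,11,12,6,14]
a[mid]=11<13: swap a[6],a[7]; lo=7,mid=8 → [2,4,8,7,5,9,11,13,12,6,14]
a[mid]=12<13: swap a[7],a[8]; lo=8,mid=9 → [2,4,8,7,5,9,11,12,13,6,14]
a[mid]=6<13: swap a[8],a[9]; lo=9,mid=10 → [2,4,8,7,5,9,11,12,6,13,14]
a[mid]=14>13: swap a[10],a[10]; hi=9 → [2,4,8,7,5,9,11,12,6,13,14]
end: lo=9, hi=9; a = [2,4,8,7,5,9,11,12,6,13,14]

(9, 9)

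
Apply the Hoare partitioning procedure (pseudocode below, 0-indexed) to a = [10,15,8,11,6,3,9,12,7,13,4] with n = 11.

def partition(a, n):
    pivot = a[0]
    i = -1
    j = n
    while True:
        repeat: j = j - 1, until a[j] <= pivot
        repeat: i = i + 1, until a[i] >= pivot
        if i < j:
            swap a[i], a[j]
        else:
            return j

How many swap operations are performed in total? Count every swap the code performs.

pivot = a[0] = 10; i = -1, j = 11
j→10 (a[10]=4≤10), i→0 (a[0]=10≥10); i<j, swap → [4,15,8,11,6,3,9,12,7,13,10]
j→8 (a[8]=7≤10), i→1 (a[1]=15≥10); i<j, swap → [4,7,8,11,6,3,9,12,15,13,10]
j→6 (a[6]=9≤10), i→3 (a[3]=11≥10); i<j, swap → [4,7,8,9,6,3,11,12,15,13,10]
j→5, i→6; i≥j, return j=5. a = [4,7,8,9,6,3,11,12,15,13,10]

3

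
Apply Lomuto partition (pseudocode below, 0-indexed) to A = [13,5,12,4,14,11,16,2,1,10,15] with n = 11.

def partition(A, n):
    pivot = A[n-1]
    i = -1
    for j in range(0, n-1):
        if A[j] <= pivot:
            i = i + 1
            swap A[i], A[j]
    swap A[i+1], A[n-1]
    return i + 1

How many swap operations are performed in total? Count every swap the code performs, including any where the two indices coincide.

10

pivot = A[10] = 15; i = -1
j=0: A[0]=13 ≤ 15 → i=0, swap A[0],A[0] (no change) → [13,5,12,4,14,11,16,2,1,10,15]
j=1: A[1]=5 ≤ 15 → i=1, swap A[1],A[1] (no change) → [13,5,12,4,14,11,16,2,1,10,15]
j=2: A[2]=12 ≤ 15 → i=2, swap A[2],A[2] (no change) → [13,5,12,4,14,11,16,2,1,10,15]
j=3: A[3]=4 ≤ 15 → i=3, swap A[3],A[3] (no change) → [13,5,12,4,14,11,16,2,1,10,15]
j=4: A[4]=14 ≤ 15 → i=4, swap A[4],A[4] (no change) → [13,5,12,4,14,11,16,2,1,10,15]
j=5: A[5]=11 ≤ 15 → i=5, swap A[5],A[5] (no change) → [13,5,12,4,14,11,16,2,1,10,15]
j=6: A[6]=16 > 15 → no swap
j=7: A[7]=2 ≤ 15 → i=6, swap A[6],A[7] → [13,5,12,4,14,11,2,16,1,10,15]
j=8: A[8]=1 ≤ 15 → i=7, swap A[7],A[8] → [13,5,12,4,14,11,2,1,16,10,15]
j=9: A[9]=10 ≤ 15 → i=8, swap A[8],A[9] → [13,5,12,4,14,11,2,1,10,16,15]
final swap A[9],A[10] → [13,5,12,4,14,11,2,1,10,15,16]; return 9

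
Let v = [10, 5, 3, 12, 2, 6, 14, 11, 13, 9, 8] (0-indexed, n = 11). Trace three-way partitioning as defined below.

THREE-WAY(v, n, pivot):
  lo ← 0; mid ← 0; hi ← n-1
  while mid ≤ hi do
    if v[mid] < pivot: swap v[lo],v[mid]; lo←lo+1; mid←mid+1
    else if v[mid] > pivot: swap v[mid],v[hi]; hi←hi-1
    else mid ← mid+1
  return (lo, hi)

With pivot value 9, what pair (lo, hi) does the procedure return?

pivot = 9; lo=0, mid=0, hi=10
v[mid]=10>9: swap v[0],v[10]; hi=9 → [8, 5, 3, 12, 2, 6, 14, 11, 13, 9, 10]
v[mid]=8<9: swap v[0],v[0]; lo=1,mid=1 → [8, 5, 3, 12, 2, 6, 14, 11, 13, 9, 10]
v[mid]=5<9: swap v[1],v[1]; lo=2,mid=2 → [8, 5, 3, 12, 2, 6, 14, 11, 13, 9, 10]
v[mid]=3<9: swap v[2],v[2]; lo=3,mid=3 → [8, 5, 3, 12, 2, 6, 14, 11, 13, 9, 10]
v[mid]=12>9: swap v[3],v[9]; hi=8 → [8, 5, 3, 9, 2, 6, 14, 11, 13, 12, 10]
v[mid]=9=9: mid=4
v[mid]=2<9: swap v[3],v[4]; lo=4,mid=5 → [8, 5, 3, 2, 9, 6, 14, 11, 13, 12, 10]
v[mid]=6<9: swap v[4],v[5]; lo=5,mid=6 → [8, 5, 3, 2, 6, 9, 14, 11, 13, 12, 10]
v[mid]=14>9: swap v[6],v[8]; hi=7 → [8, 5, 3, 2, 6, 9, 13, 11, 14, 12, 10]
v[mid]=13>9: swap v[6],v[7]; hi=6 → [8, 5, 3, 2, 6, 9, 11, 13, 14, 12, 10]
v[mid]=11>9: swap v[6],v[6]; hi=5 → [8, 5, 3, 2, 6, 9, 11, 13, 14, 12, 10]
end: lo=5, hi=5; v = [8, 5, 3, 2, 6, 9, 11, 13, 14, 12, 10]

(5, 5)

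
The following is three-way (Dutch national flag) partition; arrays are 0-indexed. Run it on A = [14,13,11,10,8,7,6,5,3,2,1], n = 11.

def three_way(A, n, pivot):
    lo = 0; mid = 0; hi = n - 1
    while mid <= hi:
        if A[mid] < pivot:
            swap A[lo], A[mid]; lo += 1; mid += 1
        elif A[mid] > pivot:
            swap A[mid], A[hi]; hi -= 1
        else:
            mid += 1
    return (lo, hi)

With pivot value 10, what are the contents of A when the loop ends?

[1,2,3,8,7,6,5,10,11,13,14]

pivot = 10; lo=0, mid=0, hi=10
A[mid]=14>10: swap A[0],A[10]; hi=9 → [1,13,11,10,8,7,6,5,3,2,14]
A[mid]=1<10: swap A[0],A[0]; lo=1,mid=1 → [1,13,11,10,8,7,6,5,3,2,14]
A[mid]=13>10: swap A[1],A[9]; hi=8 → [1,2,11,10,8,7,6,5,3,13,14]
A[mid]=2<10: swap A[1],A[1]; lo=2,mid=2 → [1,2,11,10,8,7,6,5,3,13,14]
A[mid]=11>10: swap A[2],A[8]; hi=7 → [1,2,3,10,8,7,6,5,11,13,14]
A[mid]=3<10: swap A[2],A[2]; lo=3,mid=3 → [1,2,3,10,8,7,6,5,11,13,14]
A[mid]=10=10: mid=4
A[mid]=8<10: swap A[3],A[4]; lo=4,mid=5 → [1,2,3,8,10,7,6,5,11,13,14]
A[mid]=7<10: swap A[4],A[5]; lo=5,mid=6 → [1,2,3,8,7,10,6,5,11,13,14]
A[mid]=6<10: swap A[5],A[6]; lo=6,mid=7 → [1,2,3,8,7,6,10,5,11,13,14]
A[mid]=5<10: swap A[6],A[7]; lo=7,mid=8 → [1,2,3,8,7,6,5,10,11,13,14]
end: lo=7, hi=7; A = [1,2,3,8,7,6,5,10,11,13,14]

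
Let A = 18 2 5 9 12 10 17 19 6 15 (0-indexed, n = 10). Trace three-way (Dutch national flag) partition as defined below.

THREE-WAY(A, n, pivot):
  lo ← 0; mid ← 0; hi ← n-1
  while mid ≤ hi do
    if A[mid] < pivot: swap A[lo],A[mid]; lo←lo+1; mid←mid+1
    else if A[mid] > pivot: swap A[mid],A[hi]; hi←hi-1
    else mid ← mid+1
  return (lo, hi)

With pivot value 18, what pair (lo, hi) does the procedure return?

pivot = 18; lo=0, mid=0, hi=9
A[mid]=18=18: mid=1
A[mid]=2<18: swap A[0],A[1]; lo=1,mid=2 → 2 18 5 9 12 10 17 19 6 15
A[mid]=5<18: swap A[1],A[2]; lo=2,mid=3 → 2 5 18 9 12 10 17 19 6 15
A[mid]=9<18: swap A[2],A[3]; lo=3,mid=4 → 2 5 9 18 12 10 17 19 6 15
A[mid]=12<18: swap A[3],A[4]; lo=4,mid=5 → 2 5 9 12 18 10 17 19 6 15
A[mid]=10<18: swap A[4],A[5]; lo=5,mid=6 → 2 5 9 12 10 18 17 19 6 15
A[mid]=17<18: swap A[5],A[6]; lo=6,mid=7 → 2 5 9 12 10 17 18 19 6 15
A[mid]=19>18: swap A[7],A[9]; hi=8 → 2 5 9 12 10 17 18 15 6 19
A[mid]=15<18: swap A[6],A[7]; lo=7,mid=8 → 2 5 9 12 10 17 15 18 6 19
A[mid]=6<18: swap A[7],A[8]; lo=8,mid=9 → 2 5 9 12 10 17 15 6 18 19
end: lo=8, hi=8; A = 2 5 9 12 10 17 15 6 18 19

(8, 8)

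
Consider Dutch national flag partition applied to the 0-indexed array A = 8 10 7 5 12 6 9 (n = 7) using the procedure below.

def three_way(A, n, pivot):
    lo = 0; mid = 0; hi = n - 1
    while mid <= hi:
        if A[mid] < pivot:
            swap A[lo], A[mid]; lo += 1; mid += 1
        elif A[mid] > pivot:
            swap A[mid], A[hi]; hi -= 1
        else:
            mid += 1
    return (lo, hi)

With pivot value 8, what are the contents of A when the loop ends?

pivot = 8; lo=0, mid=0, hi=6
A[mid]=8=8: mid=1
A[mid]=10>8: swap A[1],A[6]; hi=5 → 8 9 7 5 12 6 10
A[mid]=9>8: swap A[1],A[5]; hi=4 → 8 6 7 5 12 9 10
A[mid]=6<8: swap A[0],A[1]; lo=1,mid=2 → 6 8 7 5 12 9 10
A[mid]=7<8: swap A[1],A[2]; lo=2,mid=3 → 6 7 8 5 12 9 10
A[mid]=5<8: swap A[2],A[3]; lo=3,mid=4 → 6 7 5 8 12 9 10
A[mid]=12>8: swap A[4],A[4]; hi=3 → 6 7 5 8 12 9 10
end: lo=3, hi=3; A = 6 7 5 8 12 9 10

6 7 5 8 12 9 10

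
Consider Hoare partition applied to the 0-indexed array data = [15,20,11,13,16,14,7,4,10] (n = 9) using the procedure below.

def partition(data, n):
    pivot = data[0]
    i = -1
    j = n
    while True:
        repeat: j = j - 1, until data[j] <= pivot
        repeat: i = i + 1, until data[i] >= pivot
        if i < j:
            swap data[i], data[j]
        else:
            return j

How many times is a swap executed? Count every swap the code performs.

pivot=15
j stops at 8 (10), i stops at 0 (15); swap ⇒ [10,20,11,13,16,14,7,4,15]
j stops at 7 (4), i stops at 1 (20); swap ⇒ [10,4,11,13,16,14,7,20,15]
j stops at 6 (7), i stops at 4 (16); swap ⇒ [10,4,11,13,7,14,16,20,15]
j stops at 5, i stops at 6; i≥j ⇒ return 5. data=[10,4,11,13,7,14,16,20,15]

3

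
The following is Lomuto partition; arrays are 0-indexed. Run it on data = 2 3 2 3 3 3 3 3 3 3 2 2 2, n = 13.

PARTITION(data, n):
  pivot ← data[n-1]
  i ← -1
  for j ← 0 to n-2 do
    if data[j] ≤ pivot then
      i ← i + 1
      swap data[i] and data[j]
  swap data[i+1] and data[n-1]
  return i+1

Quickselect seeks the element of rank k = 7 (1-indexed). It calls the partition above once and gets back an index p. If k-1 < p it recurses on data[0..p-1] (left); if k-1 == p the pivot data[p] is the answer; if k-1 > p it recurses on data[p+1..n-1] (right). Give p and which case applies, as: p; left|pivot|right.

4; right

pivot=2, i=-1
j=0: 2≤2, i=0, swap(0,0) ⇒ 2 3 2 3 3 3 3 3 3 3 2 2 2
j=1: 3>2, skip
j=2: 2≤2, i=1, swap(1,2) ⇒ 2 2 3 3 3 3 3 3 3 3 2 2 2
j=3: 3>2, skip
j=4: 3>2, skip
j=5: 3>2, skip
j=6: 3>2, skip
j=7: 3>2, skip
j=8: 3>2, skip
j=9: 3>2, skip
j=10: 2≤2, i=2, swap(2,10) ⇒ 2 2 2 3 3 3 3 3 3 3 3 2 2
j=11: 2≤2, i=3, swap(3,11) ⇒ 2 2 2 2 3 3 3 3 3 3 3 3 2
swap(4,12) ⇒ 2 2 2 2 2 3 3 3 3 3 3 3 3; return 4
p = 4; k-1 = 6 > 4 ⇒ right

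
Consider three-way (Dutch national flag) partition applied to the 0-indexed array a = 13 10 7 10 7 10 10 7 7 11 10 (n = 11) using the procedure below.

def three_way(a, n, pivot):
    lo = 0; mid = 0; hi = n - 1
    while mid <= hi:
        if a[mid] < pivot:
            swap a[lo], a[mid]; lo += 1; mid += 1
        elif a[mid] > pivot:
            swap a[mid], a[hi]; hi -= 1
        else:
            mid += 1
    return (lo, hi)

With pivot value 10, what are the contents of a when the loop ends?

pivot = 10; lo=0, mid=0, hi=10
a[mid]=13>10: swap a[0],a[10]; hi=9 → 10 10 7 10 7 10 10 7 7 11 13
a[mid]=10=10: mid=1
a[mid]=10=10: mid=2
a[mid]=7<10: swap a[0],a[2]; lo=1,mid=3 → 7 10 10 10 7 10 10 7 7 11 13
a[mid]=10=10: mid=4
a[mid]=7<10: swap a[1],a[4]; lo=2,mid=5 → 7 7 10 10 10 10 10 7 7 11 13
a[mid]=10=10: mid=6
a[mid]=10=10: mid=7
a[mid]=7<10: swap a[2],a[7]; lo=3,mid=8 → 7 7 7 10 10 10 10 10 7 11 13
a[mid]=7<10: swap a[3],a[8]; lo=4,mid=9 → 7 7 7 7 10 10 10 10 10 11 13
a[mid]=11>10: swap a[9],a[9]; hi=8 → 7 7 7 7 10 10 10 10 10 11 13
end: lo=4, hi=8; a = 7 7 7 7 10 10 10 10 10 11 13

7 7 7 7 10 10 10 10 10 11 13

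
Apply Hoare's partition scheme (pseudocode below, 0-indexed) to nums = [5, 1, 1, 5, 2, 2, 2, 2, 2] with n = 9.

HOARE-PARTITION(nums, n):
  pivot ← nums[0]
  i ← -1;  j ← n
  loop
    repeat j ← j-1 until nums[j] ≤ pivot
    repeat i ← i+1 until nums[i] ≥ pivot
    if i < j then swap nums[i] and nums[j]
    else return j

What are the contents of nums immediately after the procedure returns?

[2, 1, 1, 2, 2, 2, 2, 5, 5]

pivot=5
j stops at 8 (2), i stops at 0 (5); swap ⇒ [2, 1, 1, 5, 2, 2, 2, 2, 5]
j stops at 7 (2), i stops at 3 (5); swap ⇒ [2, 1, 1, 2, 2, 2, 2, 5, 5]
j stops at 6, i stops at 7; i≥j ⇒ return 6. nums=[2, 1, 1, 2, 2, 2, 2, 5, 5]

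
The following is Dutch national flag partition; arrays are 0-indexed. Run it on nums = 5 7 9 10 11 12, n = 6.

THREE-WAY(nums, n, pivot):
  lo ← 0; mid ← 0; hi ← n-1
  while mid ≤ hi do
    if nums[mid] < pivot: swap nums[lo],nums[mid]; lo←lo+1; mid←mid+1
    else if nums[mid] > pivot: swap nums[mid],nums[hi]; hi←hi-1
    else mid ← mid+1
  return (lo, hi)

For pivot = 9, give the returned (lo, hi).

lo=0 mid=0 hi=5
5<9: swap(0,0), lo=1 mid=1 ⇒ 5 7 9 10 11 12
7<9: swap(1,1), lo=2 mid=2 ⇒ 5 7 9 10 11 12
9=9: mid=3
10>9: swap(3,5), hi=4 ⇒ 5 7 9 12 11 10
12>9: swap(3,4), hi=3 ⇒ 5 7 9 11 12 10
11>9: swap(3,3), hi=2 ⇒ 5 7 9 11 12 10
done. lo=2 hi=2; nums=5 7 9 11 12 10

(2, 2)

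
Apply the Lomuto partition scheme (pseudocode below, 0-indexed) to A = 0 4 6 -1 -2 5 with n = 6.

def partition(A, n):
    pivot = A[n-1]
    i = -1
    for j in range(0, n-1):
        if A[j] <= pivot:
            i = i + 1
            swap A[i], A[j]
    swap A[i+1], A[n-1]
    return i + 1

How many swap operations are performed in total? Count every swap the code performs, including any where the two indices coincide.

pivot = A[5] = 5; i = -1
j=0: A[0]=0 ≤ 5 → i=0, swap A[0],A[0] (no change) → 0 4 6 -1 -2 5
j=1: A[1]=4 ≤ 5 → i=1, swap A[1],A[1] (no change) → 0 4 6 -1 -2 5
j=2: A[2]=6 > 5 → no swap
j=3: A[3]=-1 ≤ 5 → i=2, swap A[2],A[3] → 0 4 -1 6 -2 5
j=4: A[4]=-2 ≤ 5 → i=3, swap A[3],A[4] → 0 4 -1 -2 6 5
final swap A[4],A[5] → 0 4 -1 -2 5 6; return 4

5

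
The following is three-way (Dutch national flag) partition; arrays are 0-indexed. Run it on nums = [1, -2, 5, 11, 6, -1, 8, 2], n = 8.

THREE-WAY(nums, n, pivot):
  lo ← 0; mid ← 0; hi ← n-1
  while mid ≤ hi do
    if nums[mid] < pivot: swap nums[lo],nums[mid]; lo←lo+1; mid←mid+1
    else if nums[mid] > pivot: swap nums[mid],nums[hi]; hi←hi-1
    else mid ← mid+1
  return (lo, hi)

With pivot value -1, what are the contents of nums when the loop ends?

[-2, -1, 11, 6, 5, 8, 2, 1]

pivot = -1; lo=0, mid=0, hi=7
nums[mid]=1>-1: swap nums[0],nums[7]; hi=6 → [2, -2, 5, 11, 6, -1, 8, 1]
nums[mid]=2>-1: swap nums[0],nums[6]; hi=5 → [8, -2, 5, 11, 6, -1, 2, 1]
nums[mid]=8>-1: swap nums[0],nums[5]; hi=4 → [-1, -2, 5, 11, 6, 8, 2, 1]
nums[mid]=-1=-1: mid=1
nums[mid]=-2<-1: swap nums[0],nums[1]; lo=1,mid=2 → [-2, -1, 5, 11, 6, 8, 2, 1]
nums[mid]=5>-1: swap nums[2],nums[4]; hi=3 → [-2, -1, 6, 11, 5, 8, 2, 1]
nums[mid]=6>-1: swap nums[2],nums[3]; hi=2 → [-2, -1, 11, 6, 5, 8, 2, 1]
nums[mid]=11>-1: swap nums[2],nums[2]; hi=1 → [-2, -1, 11, 6, 5, 8, 2, 1]
end: lo=1, hi=1; nums = [-2, -1, 11, 6, 5, 8, 2, 1]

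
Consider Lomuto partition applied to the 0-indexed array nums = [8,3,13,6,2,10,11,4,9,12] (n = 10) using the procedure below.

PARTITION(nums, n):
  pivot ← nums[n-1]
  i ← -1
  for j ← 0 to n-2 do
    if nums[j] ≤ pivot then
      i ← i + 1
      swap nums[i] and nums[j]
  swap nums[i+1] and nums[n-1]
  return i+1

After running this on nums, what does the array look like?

[8,3,6,2,10,11,4,9,12,13]

pivot = nums[9] = 12; i = -1
j=0: nums[0]=8 ≤ 12 → i=0, swap nums[0],nums[0] (no change) → [8,3,13,6,2,10,11,4,9,12]
j=1: nums[1]=3 ≤ 12 → i=1, swap nums[1],nums[1] (no change) → [8,3,13,6,2,10,11,4,9,12]
j=2: nums[2]=13 > 12 → no swap
j=3: nums[3]=6 ≤ 12 → i=2, swap nums[2],nums[3] → [8,3,6,13,2,10,11,4,9,12]
j=4: nums[4]=2 ≤ 12 → i=3, swap nums[3],nums[4] → [8,3,6,2,13,10,11,4,9,12]
j=5: nums[5]=10 ≤ 12 → i=4, swap nums[4],nums[5] → [8,3,6,2,10,13,11,4,9,12]
j=6: nums[6]=11 ≤ 12 → i=5, swap nums[5],nums[6] → [8,3,6,2,10,11,13,4,9,12]
j=7: nums[7]=4 ≤ 12 → i=6, swap nums[6],nums[7] → [8,3,6,2,10,11,4,13,9,12]
j=8: nums[8]=9 ≤ 12 → i=7, swap nums[7],nums[8] → [8,3,6,2,10,11,4,9,13,12]
final swap nums[8],nums[9] → [8,3,6,2,10,11,4,9,12,13]; return 8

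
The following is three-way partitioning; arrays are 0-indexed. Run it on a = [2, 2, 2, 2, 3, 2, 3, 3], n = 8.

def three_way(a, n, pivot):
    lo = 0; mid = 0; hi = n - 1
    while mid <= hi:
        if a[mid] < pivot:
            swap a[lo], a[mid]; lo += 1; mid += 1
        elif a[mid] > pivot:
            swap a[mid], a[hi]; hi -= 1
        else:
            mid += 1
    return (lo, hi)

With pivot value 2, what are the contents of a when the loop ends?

[2, 2, 2, 2, 2, 3, 3, 3]

pivot = 2; lo=0, mid=0, hi=7
a[mid]=2=2: mid=1
a[mid]=2=2: mid=2
a[mid]=2=2: mid=3
a[mid]=2=2: mid=4
a[mid]=3>2: swap a[4],a[7]; hi=6 → [2, 2, 2, 2, 3, 2, 3, 3]
a[mid]=3>2: swap a[4],a[6]; hi=5 → [2, 2, 2, 2, 3, 2, 3, 3]
a[mid]=3>2: swap a[4],a[5]; hi=4 → [2, 2, 2, 2, 2, 3, 3, 3]
a[mid]=2=2: mid=5
end: lo=0, hi=4; a = [2, 2, 2, 2, 2, 3, 3, 3]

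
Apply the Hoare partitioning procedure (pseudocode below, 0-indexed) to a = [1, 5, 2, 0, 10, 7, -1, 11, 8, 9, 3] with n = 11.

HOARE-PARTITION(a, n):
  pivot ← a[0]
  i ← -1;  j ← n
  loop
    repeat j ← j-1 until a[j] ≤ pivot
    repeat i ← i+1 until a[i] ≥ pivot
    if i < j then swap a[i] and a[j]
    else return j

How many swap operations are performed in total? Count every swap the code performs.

pivot = a[0] = 1; i = -1, j = 11
j→6 (a[6]=-1≤1), i→0 (a[0]=1≥1); i<j, swap → [-1, 5, 2, 0, 10, 7, 1, 11, 8, 9, 3]
j→3 (a[3]=0≤1), i→1 (a[1]=5≥1); i<j, swap → [-1, 0, 2, 5, 10, 7, 1, 11, 8, 9, 3]
j→1, i→2; i≥j, return j=1. a = [-1, 0, 2, 5, 10, 7, 1, 11, 8, 9, 3]

2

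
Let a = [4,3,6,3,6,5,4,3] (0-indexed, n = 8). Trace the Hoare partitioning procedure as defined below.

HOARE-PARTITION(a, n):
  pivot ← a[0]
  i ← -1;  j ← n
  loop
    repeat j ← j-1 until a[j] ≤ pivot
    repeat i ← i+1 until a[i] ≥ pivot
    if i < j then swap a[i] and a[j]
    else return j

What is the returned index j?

3

pivot=4
j stops at 7 (3), i stops at 0 (4); swap ⇒ [3,3,6,3,6,5,4,4]
j stops at 6 (4), i stops at 2 (6); swap ⇒ [3,3,4,3,6,5,6,4]
j stops at 3, i stops at 4; i≥j ⇒ return 3. a=[3,3,4,3,6,5,6,4]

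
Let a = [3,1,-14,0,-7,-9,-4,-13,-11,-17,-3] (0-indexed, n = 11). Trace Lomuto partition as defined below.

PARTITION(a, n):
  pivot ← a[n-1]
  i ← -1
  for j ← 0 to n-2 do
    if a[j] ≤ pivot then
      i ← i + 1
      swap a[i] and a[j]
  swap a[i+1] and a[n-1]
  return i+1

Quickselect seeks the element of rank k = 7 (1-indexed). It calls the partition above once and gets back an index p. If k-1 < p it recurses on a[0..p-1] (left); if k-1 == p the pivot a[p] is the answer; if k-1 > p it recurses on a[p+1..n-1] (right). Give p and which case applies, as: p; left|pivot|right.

pivot = a[10] = -3; i = -1
j=0: a[0]=3 > -3 → no swap
j=1: a[1]=1 > -3 → no swap
j=2: a[2]=-14 ≤ -3 → i=0, swap a[0],a[2] → [-14,1,3,0,-7,-9,-4,-13,-11,-17,-3]
j=3: a[3]=0 > -3 → no swap
j=4: a[4]=-7 ≤ -3 → i=1, swap a[1],a[4] → [-14,-7,3,0,1,-9,-4,-13,-11,-17,-3]
j=5: a[5]=-9 ≤ -3 → i=2, swap a[2],a[5] → [-14,-7,-9,0,1,3,-4,-13,-11,-17,-3]
j=6: a[6]=-4 ≤ -3 → i=3, swap a[3],a[6] → [-14,-7,-9,-4,1,3,0,-13,-11,-17,-3]
j=7: a[7]=-13 ≤ -3 → i=4, swap a[4],a[7] → [-14,-7,-9,-4,-13,3,0,1,-11,-17,-3]
j=8: a[8]=-11 ≤ -3 → i=5, swap a[5],a[8] → [-14,-7,-9,-4,-13,-11,0,1,3,-17,-3]
j=9: a[9]=-17 ≤ -3 → i=6, swap a[6],a[9] → [-14,-7,-9,-4,-13,-11,-17,1,3,0,-3]
final swap a[7],a[10] → [-14,-7,-9,-4,-13,-11,-17,-3,3,0,1]; return 7
p = 7; k-1 = 6 < 7 ⇒ left

7; left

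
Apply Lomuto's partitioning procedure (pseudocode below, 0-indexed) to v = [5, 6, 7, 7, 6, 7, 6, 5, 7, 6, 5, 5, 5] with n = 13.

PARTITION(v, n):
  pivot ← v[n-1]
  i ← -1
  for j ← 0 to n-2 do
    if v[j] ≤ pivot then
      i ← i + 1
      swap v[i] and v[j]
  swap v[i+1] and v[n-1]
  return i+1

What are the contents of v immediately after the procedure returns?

pivot = v[12] = 5; i = -1
j=0: v[0]=5 ≤ 5 → i=0, swap v[0],v[0] (no change) → [5, 6, 7, 7, 6, 7, 6, 5, 7, 6, 5, 5, 5]
j=1: v[1]=6 > 5 → no swap
j=2: v[2]=7 > 5 → no swap
j=3: v[3]=7 > 5 → no swap
j=4: v[4]=6 > 5 → no swap
j=5: v[5]=7 > 5 → no swap
j=6: v[6]=6 > 5 → no swap
j=7: v[7]=5 ≤ 5 → i=1, swap v[1],v[7] → [5, 5, 7, 7, 6, 7, 6, 6, 7, 6, 5, 5, 5]
j=8: v[8]=7 > 5 → no swap
j=9: v[9]=6 > 5 → no swap
j=10: v[10]=5 ≤ 5 → i=2, swap v[2],v[10] → [5, 5, 5, 7, 6, 7, 6, 6, 7, 6, 7, 5, 5]
j=11: v[11]=5 ≤ 5 → i=3, swap v[3],v[11] → [5, 5, 5, 5, 6, 7, 6, 6, 7, 6, 7, 7, 5]
final swap v[4],v[12] → [5, 5, 5, 5, 5, 7, 6, 6, 7, 6, 7, 7, 6]; return 4

[5, 5, 5, 5, 5, 7, 6, 6, 7, 6, 7, 7, 6]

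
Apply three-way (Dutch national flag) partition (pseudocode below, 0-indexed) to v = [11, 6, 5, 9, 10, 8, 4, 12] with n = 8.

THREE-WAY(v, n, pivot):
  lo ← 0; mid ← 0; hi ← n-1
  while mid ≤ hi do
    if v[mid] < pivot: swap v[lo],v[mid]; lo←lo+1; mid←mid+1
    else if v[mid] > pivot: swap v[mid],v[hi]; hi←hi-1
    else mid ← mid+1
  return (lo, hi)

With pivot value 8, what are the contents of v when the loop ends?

[4, 6, 5, 8, 10, 9, 12, 11]

pivot = 8; lo=0, mid=0, hi=7
v[mid]=11>8: swap v[0],v[7]; hi=6 → [12, 6, 5, 9, 10, 8, 4, 11]
v[mid]=12>8: swap v[0],v[6]; hi=5 → [4, 6, 5, 9, 10, 8, 12, 11]
v[mid]=4<8: swap v[0],v[0]; lo=1,mid=1 → [4, 6, 5, 9, 10, 8, 12, 11]
v[mid]=6<8: swap v[1],v[1]; lo=2,mid=2 → [4, 6, 5, 9, 10, 8, 12, 11]
v[mid]=5<8: swap v[2],v[2]; lo=3,mid=3 → [4, 6, 5, 9, 10, 8, 12, 11]
v[mid]=9>8: swap v[3],v[5]; hi=4 → [4, 6, 5, 8, 10, 9, 12, 11]
v[mid]=8=8: mid=4
v[mid]=10>8: swap v[4],v[4]; hi=3 → [4, 6, 5, 8, 10, 9, 12, 11]
end: lo=3, hi=3; v = [4, 6, 5, 8, 10, 9, 12, 11]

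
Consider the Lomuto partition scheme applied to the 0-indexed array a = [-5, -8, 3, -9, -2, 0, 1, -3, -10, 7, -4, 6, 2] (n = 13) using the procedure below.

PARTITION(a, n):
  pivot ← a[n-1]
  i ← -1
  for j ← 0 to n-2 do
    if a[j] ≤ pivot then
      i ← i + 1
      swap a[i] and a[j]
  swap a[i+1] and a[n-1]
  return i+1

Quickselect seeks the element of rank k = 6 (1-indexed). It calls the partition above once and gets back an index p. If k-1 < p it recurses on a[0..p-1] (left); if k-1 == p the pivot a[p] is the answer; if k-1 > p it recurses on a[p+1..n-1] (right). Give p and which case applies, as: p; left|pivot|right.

pivot = a[12] = 2; i = -1
j=0: a[0]=-5 ≤ 2 → i=0, swap a[0],a[0] (no change) → [-5, -8, 3, -9, -2, 0, 1, -3, -10, 7, -4, 6, 2]
j=1: a[1]=-8 ≤ 2 → i=1, swap a[1],a[1] (no change) → [-5, -8, 3, -9, -2, 0, 1, -3, -10, 7, -4, 6, 2]
j=2: a[2]=3 > 2 → no swap
j=3: a[3]=-9 ≤ 2 → i=2, swap a[2],a[3] → [-5, -8, -9, 3, -2, 0, 1, -3, -10, 7, -4, 6, 2]
j=4: a[4]=-2 ≤ 2 → i=3, swap a[3],a[4] → [-5, -8, -9, -2, 3, 0, 1, -3, -10, 7, -4, 6, 2]
j=5: a[5]=0 ≤ 2 → i=4, swap a[4],a[5] → [-5, -8, -9, -2, 0, 3, 1, -3, -10, 7, -4, 6, 2]
j=6: a[6]=1 ≤ 2 → i=5, swap a[5],a[6] → [-5, -8, -9, -2, 0, 1, 3, -3, -10, 7, -4, 6, 2]
j=7: a[7]=-3 ≤ 2 → i=6, swap a[6],a[7] → [-5, -8, -9, -2, 0, 1, -3, 3, -10, 7, -4, 6, 2]
j=8: a[8]=-10 ≤ 2 → i=7, swap a[7],a[8] → [-5, -8, -9, -2, 0, 1, -3, -10, 3, 7, -4, 6, 2]
j=9: a[9]=7 > 2 → no swap
j=10: a[10]=-4 ≤ 2 → i=8, swap a[8],a[10] → [-5, -8, -9, -2, 0, 1, -3, -10, -4, 7, 3, 6, 2]
j=11: a[11]=6 > 2 → no swap
final swap a[9],a[12] → [-5, -8, -9, -2, 0, 1, -3, -10, -4, 2, 3, 6, 7]; return 9
p = 9; k-1 = 5 < 9 ⇒ left

9; left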